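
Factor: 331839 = 3^2*36871^1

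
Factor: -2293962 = -1 * 2^1 * 3^1 * 11^1 * 34757^1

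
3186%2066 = 1120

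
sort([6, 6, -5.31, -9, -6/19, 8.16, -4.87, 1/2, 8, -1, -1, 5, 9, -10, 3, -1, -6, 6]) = [-10, -9, -6, -5.31, -4.87, -1, -1, -1, -6/19, 1/2, 3, 5, 6, 6, 6, 8, 8.16, 9]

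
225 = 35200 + -34975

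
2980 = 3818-838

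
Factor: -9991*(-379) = 97^1*103^1*379^1 = 3786589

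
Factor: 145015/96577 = 5^1*17^(-1)*19^(-1)*97^1 = 485/323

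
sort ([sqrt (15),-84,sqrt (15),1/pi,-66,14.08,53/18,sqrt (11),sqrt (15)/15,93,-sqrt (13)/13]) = [-84,-66,-sqrt (13)/13,sqrt (15)/15,1/pi,53/18,sqrt (11),sqrt (15),sqrt (15),14.08,93]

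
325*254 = 82550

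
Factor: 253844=2^2*17^1*3733^1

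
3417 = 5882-2465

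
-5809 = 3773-9582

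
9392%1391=1046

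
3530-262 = 3268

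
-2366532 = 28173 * (-84)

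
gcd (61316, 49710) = 2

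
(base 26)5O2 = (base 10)4006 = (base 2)111110100110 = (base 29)4M4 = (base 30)4DG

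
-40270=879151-919421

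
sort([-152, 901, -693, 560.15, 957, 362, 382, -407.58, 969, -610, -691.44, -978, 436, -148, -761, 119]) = [-978, -761, -693, -691.44, -610, -407.58, -152, -148, 119, 362, 382, 436, 560.15, 901, 957, 969]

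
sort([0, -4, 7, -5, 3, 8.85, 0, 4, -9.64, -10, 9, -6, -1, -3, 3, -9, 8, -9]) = [-10, -9.64, -9, -9, -6, -5, -4, -3, -1, 0, 0, 3, 3, 4, 7, 8, 8.85, 9]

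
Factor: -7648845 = -1*3^1*5^1*419^1*1217^1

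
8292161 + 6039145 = 14331306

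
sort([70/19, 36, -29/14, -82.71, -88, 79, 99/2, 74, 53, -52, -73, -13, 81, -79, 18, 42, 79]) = [-88, -82.71, -79, -73, -52, -13, -29/14, 70/19, 18, 36, 42, 99/2, 53, 74, 79, 79, 81]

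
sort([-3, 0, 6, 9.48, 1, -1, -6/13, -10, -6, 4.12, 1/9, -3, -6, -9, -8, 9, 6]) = [-10, -9, -8, -6, -6, -3, -3, -1, -6/13, 0, 1/9, 1, 4.12, 6, 6, 9, 9.48]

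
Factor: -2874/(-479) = 2^1 * 3^1 = 6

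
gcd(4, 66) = 2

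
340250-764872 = -424622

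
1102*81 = 89262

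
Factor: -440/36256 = -1*2^(-2)*5^1*103^(-1) = -5/412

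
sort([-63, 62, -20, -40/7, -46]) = [-63, -46, -20, -40/7, 62]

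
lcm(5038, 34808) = 382888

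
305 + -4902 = -4597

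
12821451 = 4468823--8352628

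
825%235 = 120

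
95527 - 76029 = 19498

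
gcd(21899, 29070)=1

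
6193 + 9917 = 16110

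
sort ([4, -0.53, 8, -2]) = [-2, -0.53, 4, 8]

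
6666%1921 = 903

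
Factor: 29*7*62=2^1*7^1*29^1*31^1=12586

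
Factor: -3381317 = -1*17^1*198901^1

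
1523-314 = 1209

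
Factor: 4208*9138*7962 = 2^6*3^2*263^1*1327^1*1523^1 = 306160429248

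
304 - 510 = -206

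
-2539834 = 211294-2751128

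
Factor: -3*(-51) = 3^2*17^1 = 153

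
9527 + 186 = 9713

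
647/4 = 161 + 3/4 = 161.75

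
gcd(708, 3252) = 12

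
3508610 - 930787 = 2577823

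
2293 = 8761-6468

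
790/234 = 3 + 44/117 ≈ 3.38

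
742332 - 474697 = 267635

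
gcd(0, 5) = 5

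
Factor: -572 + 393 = -1 * 179^1 = -179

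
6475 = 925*7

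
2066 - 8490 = -6424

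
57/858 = 19/286 ≈ 0.0664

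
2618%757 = 347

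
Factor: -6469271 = -1 * 653^1 * 9907^1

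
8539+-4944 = 3595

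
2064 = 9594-7530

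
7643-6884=759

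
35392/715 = 49 + 357/715 ≈ 49.50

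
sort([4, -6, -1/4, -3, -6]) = [-6, -6, -3, -1/4, 4]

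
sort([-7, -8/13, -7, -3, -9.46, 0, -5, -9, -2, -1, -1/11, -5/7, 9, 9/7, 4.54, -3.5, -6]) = [-9.46, -9, -7, -7, -6, -5, -3.5, -3, -2, -1, -5/7, -8/13, -1/11, 0, 9/7, 4.54, 9]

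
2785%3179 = 2785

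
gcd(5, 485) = 5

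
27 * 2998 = 80946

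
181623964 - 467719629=-286095665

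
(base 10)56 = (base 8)70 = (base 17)35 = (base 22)2c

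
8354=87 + 8267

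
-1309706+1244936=-64770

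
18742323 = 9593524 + 9148799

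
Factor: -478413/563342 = -1*2^(-1)*3^3*29^1*461^(-1) = -783/922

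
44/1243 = 4/113 ≈ 0.0354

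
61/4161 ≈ 0.0147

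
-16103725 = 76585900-92689625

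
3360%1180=1000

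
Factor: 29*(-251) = -1*29^1*251^1 = -7279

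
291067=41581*7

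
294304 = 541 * 544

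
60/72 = 5/6 ≈ 0.833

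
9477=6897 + 2580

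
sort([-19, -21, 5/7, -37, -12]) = [-37, -21, -19, -12, 5/7]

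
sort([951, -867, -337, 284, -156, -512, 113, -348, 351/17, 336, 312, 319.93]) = [-867, -512, -348, -337, -156, 351/17, 113, 284, 312, 319.93, 336, 951]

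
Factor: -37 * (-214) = 2^1 * 37^1 * 107^1 = 7918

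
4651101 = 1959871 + 2691230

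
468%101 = 64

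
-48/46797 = -16/15599 ≈ -0.00103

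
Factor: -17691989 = -1*7^2*127^1*2843^1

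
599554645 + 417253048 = 1016807693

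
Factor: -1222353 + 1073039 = -1*2^1*11^2*617^1 = -149314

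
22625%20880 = 1745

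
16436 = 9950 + 6486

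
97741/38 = 2572 + 5/38 ≈ 2572.13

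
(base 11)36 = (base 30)19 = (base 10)39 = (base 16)27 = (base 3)1110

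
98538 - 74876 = 23662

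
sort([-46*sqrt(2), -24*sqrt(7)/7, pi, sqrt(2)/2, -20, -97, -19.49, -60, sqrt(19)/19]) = [-97, -46*sqrt(2), -60, -20, -19.49, -24*sqrt(7)/7, sqrt(19)/19, sqrt(2)/2, pi]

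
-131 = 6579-6710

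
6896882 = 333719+6563163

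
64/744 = 8/93 ≈ 0.0860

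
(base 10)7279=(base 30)82j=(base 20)i3j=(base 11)5518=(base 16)1c6f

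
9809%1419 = 1295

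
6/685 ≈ 0.00876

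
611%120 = 11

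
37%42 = 37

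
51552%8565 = 162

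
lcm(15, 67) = 1005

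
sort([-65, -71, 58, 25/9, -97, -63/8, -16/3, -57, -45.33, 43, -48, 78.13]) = [-97, -71, -65, -57, -48, -45.33, -63/8, -16/3, 25/9, 43, 58, 78.13]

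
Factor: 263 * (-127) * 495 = -1 * 3^2 * 5^1 * 11^1 * 127^1 * 263^1 = -16533495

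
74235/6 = 24745/2 = 12372.50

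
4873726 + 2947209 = 7820935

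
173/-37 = -4 - 25/37≈-4.68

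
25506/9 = 2834 = 2834.00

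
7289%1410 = 239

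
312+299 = 611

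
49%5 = 4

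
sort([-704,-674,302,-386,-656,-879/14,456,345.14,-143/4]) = [-704,-674,-656,-386,-879/14,-143/4,302,345.14,456]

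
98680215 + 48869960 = 147550175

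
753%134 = 83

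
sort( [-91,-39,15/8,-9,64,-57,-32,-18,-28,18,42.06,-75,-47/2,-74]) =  [-91,-75,-74,-57,-39,-32,-28,-47/2,-18,-9,15/8,18,42.06,64]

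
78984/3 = 26328 = 26328.00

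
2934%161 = 36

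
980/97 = 10+10/97≈10.10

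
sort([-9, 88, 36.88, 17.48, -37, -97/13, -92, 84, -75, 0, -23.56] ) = [-92, -75, -37, -23.56, -9, -97/13, 0, 17.48, 36.88, 84, 88] 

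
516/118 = 4 + 22/59 ≈ 4.37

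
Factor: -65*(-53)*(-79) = -1*5^1*13^1*53^1*79^1 = -272155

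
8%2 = 0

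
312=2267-1955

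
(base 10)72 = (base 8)110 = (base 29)2e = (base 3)2200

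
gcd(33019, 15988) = 7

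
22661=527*43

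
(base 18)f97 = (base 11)3862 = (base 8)11645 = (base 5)130104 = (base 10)5029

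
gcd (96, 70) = 2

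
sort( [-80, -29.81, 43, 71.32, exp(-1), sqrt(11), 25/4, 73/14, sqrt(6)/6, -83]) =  [-83, -80, -29.81, exp(-1), sqrt(6)/6, sqrt(11), 73/14, 25/4, 43, 71.32]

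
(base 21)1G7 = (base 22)1DE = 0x310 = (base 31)P9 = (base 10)784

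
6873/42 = 2291/14 ≈ 163.64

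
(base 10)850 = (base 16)352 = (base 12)5aa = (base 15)3ba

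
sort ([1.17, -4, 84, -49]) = [-49, -4, 1.17, 84]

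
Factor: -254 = -1*2^1*127^1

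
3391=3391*1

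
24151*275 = 6641525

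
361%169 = 23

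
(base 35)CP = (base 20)125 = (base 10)445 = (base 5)3240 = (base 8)675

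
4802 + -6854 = -2052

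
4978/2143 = 2 + 692/2143 ≈ 2.32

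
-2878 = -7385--4507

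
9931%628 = 511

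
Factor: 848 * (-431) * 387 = -1 * 2^4 * 3^2 * 43^1 * 53^1 * 431^1 = -141443856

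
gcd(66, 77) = 11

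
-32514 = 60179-92693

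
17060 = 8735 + 8325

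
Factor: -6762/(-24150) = 5^(-2)*7^1 = 7/25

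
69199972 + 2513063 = 71713035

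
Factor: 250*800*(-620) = -1*2^8*5^6*31^1 = -124000000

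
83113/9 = 9234 + 7/9≈9234.78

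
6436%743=492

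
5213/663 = 7 + 44/51 ≈ 7.86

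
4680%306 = 90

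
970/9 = 107 + 7/9 ≈ 107.78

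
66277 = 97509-31232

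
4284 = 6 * 714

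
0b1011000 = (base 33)2m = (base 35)2i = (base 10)88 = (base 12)74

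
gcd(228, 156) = 12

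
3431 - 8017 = -4586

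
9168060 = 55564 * 165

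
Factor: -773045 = -1*5^1*7^1*13^1*1699^1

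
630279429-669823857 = -39544428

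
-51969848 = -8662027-43307821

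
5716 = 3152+2564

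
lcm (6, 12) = 12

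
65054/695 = 93+419/695 ≈ 93.60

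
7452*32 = 238464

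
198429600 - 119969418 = 78460182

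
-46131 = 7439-53570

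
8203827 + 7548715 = 15752542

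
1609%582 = 445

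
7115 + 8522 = 15637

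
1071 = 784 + 287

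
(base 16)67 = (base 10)103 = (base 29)3g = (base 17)61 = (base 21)4j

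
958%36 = 22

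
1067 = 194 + 873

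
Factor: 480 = 2^5*3^1*5^1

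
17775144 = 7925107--9850037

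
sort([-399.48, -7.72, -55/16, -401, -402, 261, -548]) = [-548, -402, -401, -399.48, -7.72, -55/16, 261]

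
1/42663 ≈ 0.0000234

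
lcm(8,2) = 8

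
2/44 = 1/22 ≈ 0.0455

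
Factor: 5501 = 5501^1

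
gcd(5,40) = 5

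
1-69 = -68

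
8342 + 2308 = 10650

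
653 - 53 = 600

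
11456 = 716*16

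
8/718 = 4/359 ≈ 0.0111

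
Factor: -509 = -1 * 509^1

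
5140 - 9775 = -4635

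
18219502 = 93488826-75269324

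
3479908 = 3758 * 926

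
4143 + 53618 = 57761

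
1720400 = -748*(-2300)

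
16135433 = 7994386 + 8141047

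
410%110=80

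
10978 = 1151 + 9827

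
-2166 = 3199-5365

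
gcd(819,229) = 1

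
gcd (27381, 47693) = 1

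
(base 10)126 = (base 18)70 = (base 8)176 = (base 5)1001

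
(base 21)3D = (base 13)5B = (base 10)76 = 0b1001100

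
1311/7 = 187 + 2/7 ≈ 187.29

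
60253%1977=943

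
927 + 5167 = 6094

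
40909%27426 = 13483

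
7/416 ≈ 0.0168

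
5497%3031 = 2466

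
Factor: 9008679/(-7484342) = -1*2^(-1)*3^1*19^1*53^(-1)*70607^(-1)*158047^1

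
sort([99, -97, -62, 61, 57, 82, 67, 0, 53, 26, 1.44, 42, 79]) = [-97, -62, 0, 1.44, 26, 42, 53, 57, 61, 67, 79, 82, 99]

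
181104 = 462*392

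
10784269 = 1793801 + 8990468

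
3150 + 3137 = 6287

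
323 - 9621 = -9298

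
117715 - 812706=-694991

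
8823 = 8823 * 1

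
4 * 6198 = 24792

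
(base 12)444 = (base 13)394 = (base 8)1164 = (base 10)628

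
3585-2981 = 604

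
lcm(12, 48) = 48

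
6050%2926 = 198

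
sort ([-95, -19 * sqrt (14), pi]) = [-95, -19 * sqrt (14), pi]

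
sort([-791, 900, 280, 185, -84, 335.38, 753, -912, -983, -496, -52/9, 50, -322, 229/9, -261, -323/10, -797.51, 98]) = [-983, -912, -797.51, -791, -496, -322, -261, -84, -323/10, -52/9, 229/9, 50, 98, 185, 280, 335.38, 753, 900]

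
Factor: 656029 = 11^1 * 23^1 * 2593^1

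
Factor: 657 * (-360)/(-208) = 2^(-1) * 3^4 * 5^1 * 13^(-1) * 73^1 = 29565/26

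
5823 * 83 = 483309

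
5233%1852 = 1529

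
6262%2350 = 1562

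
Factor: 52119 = 3^2 * 5791^1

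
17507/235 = 74 + 117/235 ≈ 74.50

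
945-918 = 27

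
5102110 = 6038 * 845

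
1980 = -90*(-22)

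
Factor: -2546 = -1*2^1*19^1*67^1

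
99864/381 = 33288/127 ≈ 262.11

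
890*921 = 819690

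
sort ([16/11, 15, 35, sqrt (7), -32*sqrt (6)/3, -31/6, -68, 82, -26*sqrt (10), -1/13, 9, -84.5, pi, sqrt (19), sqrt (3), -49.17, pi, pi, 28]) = [-84.5, -26*sqrt (10), -68, -49.17, -32*sqrt (6)/3, -31/6, -1/13, 16/11, sqrt (3), sqrt (7), pi, pi, pi, sqrt (19), 9, 15, 28, 35, 82]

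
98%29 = 11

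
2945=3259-314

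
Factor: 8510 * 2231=2^1 * 5^1 * 23^2 * 37^1 * 97^1=18985810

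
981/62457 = 3/191 ≈ 0.0157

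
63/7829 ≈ 0.00805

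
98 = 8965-8867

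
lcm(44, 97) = 4268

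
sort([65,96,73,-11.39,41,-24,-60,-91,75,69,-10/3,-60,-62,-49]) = [-91,-62,-60,-60,-49,-24,-11.39,-10/3,41,65,69,73,75,96]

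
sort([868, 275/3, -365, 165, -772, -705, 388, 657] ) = [-772, -705, -365, 275/3, 165, 388, 657, 868] 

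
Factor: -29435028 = -1*2^2*3^1*7^1*19^1*18443^1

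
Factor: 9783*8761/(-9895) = -1*3^2*5^(-1)*1087^1*1979^(-1)*8761^1 = -85708863/9895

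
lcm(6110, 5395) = 507130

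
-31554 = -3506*9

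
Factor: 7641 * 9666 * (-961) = -1 * 2^1 * 3^6 * 31^2 * 179^1 * 283^1 = -70977447666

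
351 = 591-240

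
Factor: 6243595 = 5^1*181^1*6899^1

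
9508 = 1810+7698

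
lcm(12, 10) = 60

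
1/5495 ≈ 0.000182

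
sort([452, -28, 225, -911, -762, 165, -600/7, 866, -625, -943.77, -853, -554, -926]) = [-943.77, -926, -911, -853, -762, -625, -554, -600/7, -28, 165, 225, 452, 866]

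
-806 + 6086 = 5280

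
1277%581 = 115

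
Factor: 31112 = 2^3*3889^1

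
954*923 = 880542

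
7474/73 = 102 + 28/73 ≈ 102.38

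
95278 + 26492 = 121770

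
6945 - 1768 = 5177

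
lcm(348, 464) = 1392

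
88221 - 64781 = 23440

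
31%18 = 13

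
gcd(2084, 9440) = 4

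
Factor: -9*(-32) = 2^5*3^2 = 288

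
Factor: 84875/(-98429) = -1*5^3*7^1*97^1*98429^(-1)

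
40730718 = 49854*817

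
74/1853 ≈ 0.0399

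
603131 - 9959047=-9355916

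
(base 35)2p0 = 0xcfd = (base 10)3325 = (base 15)eba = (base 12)1b11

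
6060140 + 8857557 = 14917697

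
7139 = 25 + 7114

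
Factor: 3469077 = 3^2 * 19^1 * 20287^1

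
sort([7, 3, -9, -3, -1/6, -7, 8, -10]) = [-10, -9, -7, -3, -1/6, 3, 7, 8]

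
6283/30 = 209 + 13/30 ≈ 209.43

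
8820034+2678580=11498614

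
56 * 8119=454664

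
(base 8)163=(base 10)115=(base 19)61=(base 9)137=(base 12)97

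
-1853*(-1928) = 3572584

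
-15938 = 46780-62718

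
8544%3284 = 1976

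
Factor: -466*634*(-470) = 2^3*5^1*47^1*233^1*317^1 = 138858680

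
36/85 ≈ 0.424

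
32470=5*6494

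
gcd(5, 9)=1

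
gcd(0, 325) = 325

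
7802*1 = 7802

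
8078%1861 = 634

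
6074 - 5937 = 137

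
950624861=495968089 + 454656772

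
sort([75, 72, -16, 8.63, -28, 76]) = [-28, -16, 8.63, 72, 75, 76]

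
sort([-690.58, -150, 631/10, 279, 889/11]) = [-690.58, -150, 631/10, 889/11, 279]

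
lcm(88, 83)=7304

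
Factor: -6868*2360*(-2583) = 2^5*3^2*5^1*7^1*17^1*41^1*59^1*101^1 = 41866503840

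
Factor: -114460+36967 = -1*3^1*13^1*1987^1 = -77493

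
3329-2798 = 531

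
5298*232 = 1229136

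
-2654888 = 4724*(-562)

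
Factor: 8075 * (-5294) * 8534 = -1 * 2^2 * 5^2 * 17^2 * 19^1 * 251^1 * 2647^1 = -364820392700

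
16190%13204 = 2986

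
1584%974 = 610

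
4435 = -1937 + 6372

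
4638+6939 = 11577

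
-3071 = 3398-6469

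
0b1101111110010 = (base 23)dc1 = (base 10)7154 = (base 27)9lq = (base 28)93e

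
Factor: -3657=-1*3^1*23^1*53^1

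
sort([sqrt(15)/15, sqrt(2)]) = [sqrt(15)/15, sqrt(2)]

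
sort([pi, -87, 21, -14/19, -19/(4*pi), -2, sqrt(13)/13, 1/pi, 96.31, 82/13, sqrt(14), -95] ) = [-95, -87, -2, -19/(4*pi), -14/19, sqrt(13)/13, 1/pi, pi, sqrt(14), 82/13, 21, 96.31] 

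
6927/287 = 24 + 39/287 ≈ 24.14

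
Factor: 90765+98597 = 2^1 * 73^1 * 1297^1 = 189362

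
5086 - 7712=-2626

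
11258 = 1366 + 9892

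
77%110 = 77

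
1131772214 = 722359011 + 409413203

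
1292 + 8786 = 10078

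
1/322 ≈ 0.00311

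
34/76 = 17/38 ≈ 0.447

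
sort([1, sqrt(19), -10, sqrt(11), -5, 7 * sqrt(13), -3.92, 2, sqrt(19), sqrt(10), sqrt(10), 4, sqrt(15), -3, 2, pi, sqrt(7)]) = [-10, -5, -3.92, -3, 1, 2, 2, sqrt(7), pi, sqrt(10), sqrt(10), sqrt(11), sqrt(15), 4, sqrt(19), sqrt(19), 7 * sqrt(13)]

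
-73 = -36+-37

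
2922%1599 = 1323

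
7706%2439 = 389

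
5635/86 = 65 + 45/86 ≈ 65.52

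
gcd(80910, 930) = 930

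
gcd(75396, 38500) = 4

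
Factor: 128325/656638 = 2^(-1)*3^1*5^2*29^1*59^1*397^(-1)*827^(-1)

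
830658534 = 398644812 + 432013722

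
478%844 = 478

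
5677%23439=5677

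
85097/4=21274 + 1/4=21274.25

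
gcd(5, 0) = 5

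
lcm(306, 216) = 3672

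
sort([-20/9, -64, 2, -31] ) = [-64, -31, -20/9, 2] 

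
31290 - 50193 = -18903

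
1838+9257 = 11095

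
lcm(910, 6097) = 60970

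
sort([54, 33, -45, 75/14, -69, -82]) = [-82, -69, -45, 75/14, 33, 54]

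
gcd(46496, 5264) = 16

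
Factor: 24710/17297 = 2^1*5^1*7^(-1) = 10/7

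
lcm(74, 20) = 740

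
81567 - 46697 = 34870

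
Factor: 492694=2^1 * 17^1 * 43^1 * 337^1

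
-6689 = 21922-28611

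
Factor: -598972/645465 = -1 * 2^2 * 3^ (-1) * 5^ (-1) * 11^1 * 37^ (-1) * 1163^ (-1) * 13613^1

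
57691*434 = 25037894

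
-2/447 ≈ -0.00447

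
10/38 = 5/19 ≈ 0.263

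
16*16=256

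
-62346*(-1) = 62346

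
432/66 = 6 + 6/11 ≈ 6.55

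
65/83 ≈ 0.783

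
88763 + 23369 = 112132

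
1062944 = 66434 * 16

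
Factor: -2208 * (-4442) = 2^6 * 3^1 * 23^1 * 2221^1 = 9807936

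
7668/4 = 1917 = 1917.00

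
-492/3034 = -6/37 ≈ -0.162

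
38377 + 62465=100842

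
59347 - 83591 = -24244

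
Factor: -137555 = -1*5^1*11^1*41^1*61^1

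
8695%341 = 170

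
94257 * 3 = 282771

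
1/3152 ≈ 0.000317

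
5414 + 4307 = 9721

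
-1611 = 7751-9362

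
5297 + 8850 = 14147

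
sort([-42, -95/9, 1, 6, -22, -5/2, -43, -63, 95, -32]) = [-63, -43, -42, -32, -22, -95/9, -5/2, 1, 6, 95]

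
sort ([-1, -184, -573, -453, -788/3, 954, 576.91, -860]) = [-860, -573, -453, -788/3, -184, -1, 576.91, 954]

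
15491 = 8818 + 6673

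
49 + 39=88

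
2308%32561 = 2308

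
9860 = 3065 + 6795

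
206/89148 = 103/44574 ≈ 0.00231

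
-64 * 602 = -38528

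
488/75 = 6 + 38/75 ≈ 6.51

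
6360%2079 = 123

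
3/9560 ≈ 0.000314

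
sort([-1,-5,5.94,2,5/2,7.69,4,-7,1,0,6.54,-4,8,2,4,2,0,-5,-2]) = [-7,-5,-5,-4,-2,-1,0,0,1,2,2,2,5/2,4,4,5.94,6.54,7.69,8]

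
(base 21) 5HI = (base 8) 5024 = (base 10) 2580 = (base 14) D24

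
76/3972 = 19/993≈0.0191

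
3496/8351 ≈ 0.419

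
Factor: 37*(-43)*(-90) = 2^1*3^2*5^1*37^1*43^1 = 143190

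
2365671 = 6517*363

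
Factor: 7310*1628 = 2^3*5^1*11^1*17^1*37^1*43^1 = 11900680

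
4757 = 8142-3385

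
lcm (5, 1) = 5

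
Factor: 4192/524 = 2^3 = 8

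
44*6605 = 290620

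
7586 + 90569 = 98155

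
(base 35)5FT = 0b1101000010111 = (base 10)6679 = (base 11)5022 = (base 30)7CJ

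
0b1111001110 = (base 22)206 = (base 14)4d8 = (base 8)1716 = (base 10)974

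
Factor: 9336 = 2^3 * 3^1 * 389^1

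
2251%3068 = 2251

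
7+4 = 11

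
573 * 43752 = 25069896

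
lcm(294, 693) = 9702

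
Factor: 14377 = 11^1*1307^1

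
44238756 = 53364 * 829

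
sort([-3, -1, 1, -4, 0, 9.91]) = [-4, -3, -1, 0, 1, 9.91]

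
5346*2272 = 12146112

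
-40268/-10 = 20134/5 = 4026.80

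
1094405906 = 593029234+501376672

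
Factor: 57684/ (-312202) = -1*2^1*3^1*19^1*617^ (-1) = -114/617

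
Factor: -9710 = -1*2^1*5^1*971^1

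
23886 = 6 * 3981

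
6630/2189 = 3 + 63/2189 ≈ 3.03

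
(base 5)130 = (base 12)34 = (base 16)28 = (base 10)40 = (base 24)1g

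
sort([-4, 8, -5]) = [-5, -4, 8]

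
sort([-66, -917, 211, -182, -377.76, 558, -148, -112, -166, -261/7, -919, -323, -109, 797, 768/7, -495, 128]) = [-919, -917, -495, -377.76, -323, -182, -166, -148, -112, -109, -66, -261/7, 768/7, 128, 211, 558, 797]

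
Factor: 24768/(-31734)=-1 * 2^5 * 41^(-1)=-32/41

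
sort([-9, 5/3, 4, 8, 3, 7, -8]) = [-9, -8, 5/3, 3, 4, 7, 8]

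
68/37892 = 17/9473 ≈ 0.00179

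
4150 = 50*83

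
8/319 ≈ 0.0251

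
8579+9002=17581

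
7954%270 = 124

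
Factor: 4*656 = 2^6*41^1 = 2624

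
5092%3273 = 1819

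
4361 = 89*49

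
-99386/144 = -690 - 13/72 ≈ -690.18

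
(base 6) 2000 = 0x1b0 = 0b110110000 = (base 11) 363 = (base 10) 432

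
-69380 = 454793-524173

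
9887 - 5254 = 4633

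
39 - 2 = 37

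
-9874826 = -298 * 33137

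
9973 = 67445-57472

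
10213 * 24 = 245112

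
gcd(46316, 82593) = 1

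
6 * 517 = 3102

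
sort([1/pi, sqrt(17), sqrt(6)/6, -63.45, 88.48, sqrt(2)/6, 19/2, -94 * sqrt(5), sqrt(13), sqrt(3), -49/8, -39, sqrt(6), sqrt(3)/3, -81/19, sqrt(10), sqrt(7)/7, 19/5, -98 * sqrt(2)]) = [-94 * sqrt(5), -98 * sqrt(2), -63.45, -39, -49/8, -81/19, sqrt(2)/6, 1/pi, sqrt(7)/7, sqrt(6)/6, sqrt(3)/3, sqrt(3), sqrt(6), sqrt(10), sqrt(13), 19/5, sqrt(17), 19/2, 88.48]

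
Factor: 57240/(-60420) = -1 * 2^1 * 3^2 * 19^(-1) = -18/19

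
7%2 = 1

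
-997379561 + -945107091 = -1942486652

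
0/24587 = 0 = 0.00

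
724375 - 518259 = 206116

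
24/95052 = 2/7921 ≈ 0.000252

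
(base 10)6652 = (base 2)1100111111100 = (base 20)gcc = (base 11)4aa8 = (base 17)1605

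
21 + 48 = 69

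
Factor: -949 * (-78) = 2^1 * 3^1 * 13^2 * 73^1 = 74022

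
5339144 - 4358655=980489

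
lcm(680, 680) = 680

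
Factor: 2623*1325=5^2*43^1*53^1*61^1=3475475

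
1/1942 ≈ 0.000515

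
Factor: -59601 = -1*3^1*19867^1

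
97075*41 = 3980075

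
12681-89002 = -76321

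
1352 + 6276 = 7628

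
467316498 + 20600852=487917350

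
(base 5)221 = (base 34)1r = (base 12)51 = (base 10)61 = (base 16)3d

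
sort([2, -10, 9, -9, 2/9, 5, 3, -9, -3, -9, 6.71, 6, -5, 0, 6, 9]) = [-10, -9, -9, -9, -5, -3, 0, 2/9, 2, 3, 5, 6, 6, 6.71, 9, 9]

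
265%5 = 0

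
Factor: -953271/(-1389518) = 2^(-1) * 3^2 * 11^1 * 13^(-2) * 4111^(-1) * 9629^1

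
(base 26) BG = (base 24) CE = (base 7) 611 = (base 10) 302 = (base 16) 12E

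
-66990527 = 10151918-77142445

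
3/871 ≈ 0.00344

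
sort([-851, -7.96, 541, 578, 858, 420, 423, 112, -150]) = [-851, -150, -7.96, 112, 420, 423, 541, 578, 858]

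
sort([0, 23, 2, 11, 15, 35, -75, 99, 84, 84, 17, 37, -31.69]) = [-75, -31.69, 0, 2, 11, 15, 17, 23, 35, 37, 84, 84, 99]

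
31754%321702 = 31754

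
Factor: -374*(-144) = 2^5*3^2*11^1*17^1 = 53856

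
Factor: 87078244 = 2^2 * 11^1 * 1979051^1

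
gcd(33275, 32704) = 1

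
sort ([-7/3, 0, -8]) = [-8, -7/3, 0]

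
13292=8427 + 4865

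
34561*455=15725255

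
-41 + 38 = -3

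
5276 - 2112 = 3164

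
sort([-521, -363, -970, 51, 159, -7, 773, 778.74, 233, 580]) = [-970, -521, -363, -7, 51, 159, 233, 580, 773, 778.74]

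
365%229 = 136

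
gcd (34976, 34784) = 32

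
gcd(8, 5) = 1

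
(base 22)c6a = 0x173e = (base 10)5950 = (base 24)a7m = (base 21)da7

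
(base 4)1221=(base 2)1101001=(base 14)77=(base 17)63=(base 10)105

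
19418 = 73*266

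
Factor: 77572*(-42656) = -1*2^7*11^1*31^1*41^1*43^2 = -3308911232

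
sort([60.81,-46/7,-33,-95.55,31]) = [-95.55,-33,-46/7,31,60.81]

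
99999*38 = 3799962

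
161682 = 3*53894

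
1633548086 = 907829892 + 725718194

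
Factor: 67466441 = 7^1 * 29^1 * 43^1 * 59^1 * 131^1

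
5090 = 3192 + 1898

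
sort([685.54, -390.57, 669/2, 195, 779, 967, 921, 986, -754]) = [-754, -390.57, 195, 669/2, 685.54, 779, 921, 967, 986]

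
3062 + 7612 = 10674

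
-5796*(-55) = 318780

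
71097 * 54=3839238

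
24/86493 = 8/28831 ≈ 0.000277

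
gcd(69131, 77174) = 1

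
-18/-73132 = 9/36566≈0.000246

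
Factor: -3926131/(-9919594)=2^(-1)*11^1*241^1*607^(-1)*1481^1*8171^(-1)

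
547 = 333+214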